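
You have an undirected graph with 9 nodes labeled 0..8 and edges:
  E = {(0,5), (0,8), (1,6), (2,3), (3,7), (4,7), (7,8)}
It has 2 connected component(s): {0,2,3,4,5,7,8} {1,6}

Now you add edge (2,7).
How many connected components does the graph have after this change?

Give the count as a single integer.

Initial component count: 2
Add (2,7): endpoints already in same component. Count unchanged: 2.
New component count: 2

Answer: 2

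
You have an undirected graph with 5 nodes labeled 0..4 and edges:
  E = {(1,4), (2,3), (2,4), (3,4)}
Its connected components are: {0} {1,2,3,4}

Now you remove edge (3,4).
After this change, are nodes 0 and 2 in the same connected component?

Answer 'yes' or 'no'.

Initial components: {0} {1,2,3,4}
Removing edge (3,4): not a bridge — component count unchanged at 2.
New components: {0} {1,2,3,4}
Are 0 and 2 in the same component? no

Answer: no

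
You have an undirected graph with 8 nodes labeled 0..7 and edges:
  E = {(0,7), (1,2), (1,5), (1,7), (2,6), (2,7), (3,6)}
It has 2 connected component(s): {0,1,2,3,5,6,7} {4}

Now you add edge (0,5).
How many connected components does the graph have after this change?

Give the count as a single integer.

Answer: 2

Derivation:
Initial component count: 2
Add (0,5): endpoints already in same component. Count unchanged: 2.
New component count: 2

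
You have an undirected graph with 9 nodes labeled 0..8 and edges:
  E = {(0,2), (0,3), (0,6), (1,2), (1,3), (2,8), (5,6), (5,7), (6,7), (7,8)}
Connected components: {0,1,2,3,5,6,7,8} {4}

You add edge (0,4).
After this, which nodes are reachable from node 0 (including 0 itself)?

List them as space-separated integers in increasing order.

Before: nodes reachable from 0: {0,1,2,3,5,6,7,8}
Adding (0,4): merges 0's component with another. Reachability grows.
After: nodes reachable from 0: {0,1,2,3,4,5,6,7,8}

Answer: 0 1 2 3 4 5 6 7 8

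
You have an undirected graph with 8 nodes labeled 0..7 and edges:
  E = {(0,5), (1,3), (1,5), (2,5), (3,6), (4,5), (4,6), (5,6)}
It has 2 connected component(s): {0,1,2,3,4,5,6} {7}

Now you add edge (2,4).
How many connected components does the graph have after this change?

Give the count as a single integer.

Answer: 2

Derivation:
Initial component count: 2
Add (2,4): endpoints already in same component. Count unchanged: 2.
New component count: 2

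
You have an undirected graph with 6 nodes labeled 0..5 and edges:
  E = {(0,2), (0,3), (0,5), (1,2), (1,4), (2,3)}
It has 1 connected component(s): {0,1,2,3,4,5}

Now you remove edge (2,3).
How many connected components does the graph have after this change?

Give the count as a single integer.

Initial component count: 1
Remove (2,3): not a bridge. Count unchanged: 1.
  After removal, components: {0,1,2,3,4,5}
New component count: 1

Answer: 1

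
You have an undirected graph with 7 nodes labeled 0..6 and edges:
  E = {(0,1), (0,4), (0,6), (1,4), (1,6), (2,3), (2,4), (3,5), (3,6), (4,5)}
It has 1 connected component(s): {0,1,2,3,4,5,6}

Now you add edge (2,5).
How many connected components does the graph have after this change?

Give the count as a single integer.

Answer: 1

Derivation:
Initial component count: 1
Add (2,5): endpoints already in same component. Count unchanged: 1.
New component count: 1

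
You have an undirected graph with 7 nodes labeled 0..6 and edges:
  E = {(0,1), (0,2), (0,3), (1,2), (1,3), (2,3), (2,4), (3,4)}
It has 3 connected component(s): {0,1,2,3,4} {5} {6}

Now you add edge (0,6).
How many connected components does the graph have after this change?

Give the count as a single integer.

Initial component count: 3
Add (0,6): merges two components. Count decreases: 3 -> 2.
New component count: 2

Answer: 2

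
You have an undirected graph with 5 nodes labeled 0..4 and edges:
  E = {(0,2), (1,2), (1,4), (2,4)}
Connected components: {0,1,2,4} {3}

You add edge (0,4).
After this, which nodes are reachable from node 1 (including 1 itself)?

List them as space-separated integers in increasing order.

Before: nodes reachable from 1: {0,1,2,4}
Adding (0,4): both endpoints already in same component. Reachability from 1 unchanged.
After: nodes reachable from 1: {0,1,2,4}

Answer: 0 1 2 4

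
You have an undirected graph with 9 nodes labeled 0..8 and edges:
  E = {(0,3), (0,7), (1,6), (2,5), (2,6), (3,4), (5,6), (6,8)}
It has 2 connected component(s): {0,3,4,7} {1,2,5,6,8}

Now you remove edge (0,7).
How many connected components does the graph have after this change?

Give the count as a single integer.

Initial component count: 2
Remove (0,7): it was a bridge. Count increases: 2 -> 3.
  After removal, components: {0,3,4} {1,2,5,6,8} {7}
New component count: 3

Answer: 3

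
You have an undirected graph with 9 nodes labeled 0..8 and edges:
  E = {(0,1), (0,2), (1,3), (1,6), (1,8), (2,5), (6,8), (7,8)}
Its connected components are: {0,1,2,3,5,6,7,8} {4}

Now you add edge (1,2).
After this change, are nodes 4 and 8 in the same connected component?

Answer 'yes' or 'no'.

Answer: no

Derivation:
Initial components: {0,1,2,3,5,6,7,8} {4}
Adding edge (1,2): both already in same component {0,1,2,3,5,6,7,8}. No change.
New components: {0,1,2,3,5,6,7,8} {4}
Are 4 and 8 in the same component? no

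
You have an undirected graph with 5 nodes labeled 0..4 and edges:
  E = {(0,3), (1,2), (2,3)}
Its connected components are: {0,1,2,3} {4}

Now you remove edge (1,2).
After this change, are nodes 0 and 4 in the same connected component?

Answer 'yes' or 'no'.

Answer: no

Derivation:
Initial components: {0,1,2,3} {4}
Removing edge (1,2): it was a bridge — component count 2 -> 3.
New components: {0,2,3} {1} {4}
Are 0 and 4 in the same component? no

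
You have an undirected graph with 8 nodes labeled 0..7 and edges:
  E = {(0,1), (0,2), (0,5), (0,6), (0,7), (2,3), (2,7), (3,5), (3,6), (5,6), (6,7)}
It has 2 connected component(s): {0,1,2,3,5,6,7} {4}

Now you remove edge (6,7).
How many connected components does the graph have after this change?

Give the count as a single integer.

Answer: 2

Derivation:
Initial component count: 2
Remove (6,7): not a bridge. Count unchanged: 2.
  After removal, components: {0,1,2,3,5,6,7} {4}
New component count: 2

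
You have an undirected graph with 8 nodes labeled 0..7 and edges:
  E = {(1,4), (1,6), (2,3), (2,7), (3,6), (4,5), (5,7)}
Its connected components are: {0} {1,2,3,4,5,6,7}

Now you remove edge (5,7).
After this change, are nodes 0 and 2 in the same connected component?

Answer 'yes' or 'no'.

Initial components: {0} {1,2,3,4,5,6,7}
Removing edge (5,7): not a bridge — component count unchanged at 2.
New components: {0} {1,2,3,4,5,6,7}
Are 0 and 2 in the same component? no

Answer: no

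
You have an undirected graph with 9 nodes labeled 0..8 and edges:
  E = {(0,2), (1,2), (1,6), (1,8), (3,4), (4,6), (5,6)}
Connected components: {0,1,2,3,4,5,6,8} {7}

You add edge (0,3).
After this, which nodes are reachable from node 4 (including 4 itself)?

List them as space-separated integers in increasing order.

Answer: 0 1 2 3 4 5 6 8

Derivation:
Before: nodes reachable from 4: {0,1,2,3,4,5,6,8}
Adding (0,3): both endpoints already in same component. Reachability from 4 unchanged.
After: nodes reachable from 4: {0,1,2,3,4,5,6,8}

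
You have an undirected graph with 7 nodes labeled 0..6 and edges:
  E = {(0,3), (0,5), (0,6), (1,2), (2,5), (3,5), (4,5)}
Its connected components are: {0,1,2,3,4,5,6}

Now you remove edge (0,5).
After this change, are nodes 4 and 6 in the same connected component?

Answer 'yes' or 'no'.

Initial components: {0,1,2,3,4,5,6}
Removing edge (0,5): not a bridge — component count unchanged at 1.
New components: {0,1,2,3,4,5,6}
Are 4 and 6 in the same component? yes

Answer: yes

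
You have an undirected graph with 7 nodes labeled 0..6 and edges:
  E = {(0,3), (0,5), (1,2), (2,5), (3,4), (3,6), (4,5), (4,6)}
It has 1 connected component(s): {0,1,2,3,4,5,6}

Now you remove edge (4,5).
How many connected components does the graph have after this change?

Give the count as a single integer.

Initial component count: 1
Remove (4,5): not a bridge. Count unchanged: 1.
  After removal, components: {0,1,2,3,4,5,6}
New component count: 1

Answer: 1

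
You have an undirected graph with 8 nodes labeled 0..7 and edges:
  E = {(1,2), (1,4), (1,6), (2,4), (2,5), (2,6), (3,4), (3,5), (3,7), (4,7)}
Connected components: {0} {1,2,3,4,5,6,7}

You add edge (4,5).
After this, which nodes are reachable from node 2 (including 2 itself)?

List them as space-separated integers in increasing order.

Before: nodes reachable from 2: {1,2,3,4,5,6,7}
Adding (4,5): both endpoints already in same component. Reachability from 2 unchanged.
After: nodes reachable from 2: {1,2,3,4,5,6,7}

Answer: 1 2 3 4 5 6 7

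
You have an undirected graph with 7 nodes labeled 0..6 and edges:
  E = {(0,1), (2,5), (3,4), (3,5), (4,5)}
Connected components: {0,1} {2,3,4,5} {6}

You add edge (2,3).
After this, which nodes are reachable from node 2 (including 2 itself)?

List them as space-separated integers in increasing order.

Answer: 2 3 4 5

Derivation:
Before: nodes reachable from 2: {2,3,4,5}
Adding (2,3): both endpoints already in same component. Reachability from 2 unchanged.
After: nodes reachable from 2: {2,3,4,5}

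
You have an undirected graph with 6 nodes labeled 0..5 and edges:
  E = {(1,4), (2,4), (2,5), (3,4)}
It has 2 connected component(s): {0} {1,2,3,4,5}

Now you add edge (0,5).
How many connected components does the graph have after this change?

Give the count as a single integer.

Initial component count: 2
Add (0,5): merges two components. Count decreases: 2 -> 1.
New component count: 1

Answer: 1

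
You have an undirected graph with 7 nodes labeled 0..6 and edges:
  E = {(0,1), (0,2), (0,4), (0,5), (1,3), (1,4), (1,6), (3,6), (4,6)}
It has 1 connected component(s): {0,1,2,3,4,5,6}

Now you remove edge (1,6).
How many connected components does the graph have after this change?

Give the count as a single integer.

Initial component count: 1
Remove (1,6): not a bridge. Count unchanged: 1.
  After removal, components: {0,1,2,3,4,5,6}
New component count: 1

Answer: 1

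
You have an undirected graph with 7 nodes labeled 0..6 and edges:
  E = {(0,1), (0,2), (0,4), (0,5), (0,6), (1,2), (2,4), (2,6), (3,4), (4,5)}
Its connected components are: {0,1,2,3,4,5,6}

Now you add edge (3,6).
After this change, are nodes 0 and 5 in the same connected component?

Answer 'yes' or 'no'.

Answer: yes

Derivation:
Initial components: {0,1,2,3,4,5,6}
Adding edge (3,6): both already in same component {0,1,2,3,4,5,6}. No change.
New components: {0,1,2,3,4,5,6}
Are 0 and 5 in the same component? yes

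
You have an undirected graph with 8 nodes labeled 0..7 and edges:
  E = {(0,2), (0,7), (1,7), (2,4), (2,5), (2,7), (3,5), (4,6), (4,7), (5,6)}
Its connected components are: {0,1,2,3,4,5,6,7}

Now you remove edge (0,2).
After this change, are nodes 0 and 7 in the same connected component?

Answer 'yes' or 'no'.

Answer: yes

Derivation:
Initial components: {0,1,2,3,4,5,6,7}
Removing edge (0,2): not a bridge — component count unchanged at 1.
New components: {0,1,2,3,4,5,6,7}
Are 0 and 7 in the same component? yes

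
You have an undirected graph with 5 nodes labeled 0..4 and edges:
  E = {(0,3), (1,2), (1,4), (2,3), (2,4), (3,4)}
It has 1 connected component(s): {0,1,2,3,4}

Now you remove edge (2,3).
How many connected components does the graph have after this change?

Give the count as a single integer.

Initial component count: 1
Remove (2,3): not a bridge. Count unchanged: 1.
  After removal, components: {0,1,2,3,4}
New component count: 1

Answer: 1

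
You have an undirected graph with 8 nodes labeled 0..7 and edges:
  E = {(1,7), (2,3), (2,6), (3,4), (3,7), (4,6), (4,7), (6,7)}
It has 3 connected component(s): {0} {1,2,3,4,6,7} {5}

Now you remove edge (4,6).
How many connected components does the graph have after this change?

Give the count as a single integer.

Answer: 3

Derivation:
Initial component count: 3
Remove (4,6): not a bridge. Count unchanged: 3.
  After removal, components: {0} {1,2,3,4,6,7} {5}
New component count: 3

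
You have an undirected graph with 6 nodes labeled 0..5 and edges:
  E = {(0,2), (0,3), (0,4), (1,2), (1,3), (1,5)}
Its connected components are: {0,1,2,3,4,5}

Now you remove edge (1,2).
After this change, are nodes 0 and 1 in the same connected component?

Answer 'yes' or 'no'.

Answer: yes

Derivation:
Initial components: {0,1,2,3,4,5}
Removing edge (1,2): not a bridge — component count unchanged at 1.
New components: {0,1,2,3,4,5}
Are 0 and 1 in the same component? yes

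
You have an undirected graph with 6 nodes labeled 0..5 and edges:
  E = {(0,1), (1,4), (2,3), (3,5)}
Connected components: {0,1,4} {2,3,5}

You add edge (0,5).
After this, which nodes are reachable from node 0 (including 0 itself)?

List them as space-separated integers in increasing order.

Before: nodes reachable from 0: {0,1,4}
Adding (0,5): merges 0's component with another. Reachability grows.
After: nodes reachable from 0: {0,1,2,3,4,5}

Answer: 0 1 2 3 4 5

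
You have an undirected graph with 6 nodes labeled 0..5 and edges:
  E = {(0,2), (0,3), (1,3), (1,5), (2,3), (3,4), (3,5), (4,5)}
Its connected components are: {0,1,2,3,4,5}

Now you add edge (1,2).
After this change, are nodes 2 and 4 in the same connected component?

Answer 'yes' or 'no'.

Initial components: {0,1,2,3,4,5}
Adding edge (1,2): both already in same component {0,1,2,3,4,5}. No change.
New components: {0,1,2,3,4,5}
Are 2 and 4 in the same component? yes

Answer: yes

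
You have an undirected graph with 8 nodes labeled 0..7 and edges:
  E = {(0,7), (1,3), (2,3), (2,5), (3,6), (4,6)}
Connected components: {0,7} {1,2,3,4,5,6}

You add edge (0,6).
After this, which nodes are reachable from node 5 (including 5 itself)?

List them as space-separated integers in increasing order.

Answer: 0 1 2 3 4 5 6 7

Derivation:
Before: nodes reachable from 5: {1,2,3,4,5,6}
Adding (0,6): merges 5's component with another. Reachability grows.
After: nodes reachable from 5: {0,1,2,3,4,5,6,7}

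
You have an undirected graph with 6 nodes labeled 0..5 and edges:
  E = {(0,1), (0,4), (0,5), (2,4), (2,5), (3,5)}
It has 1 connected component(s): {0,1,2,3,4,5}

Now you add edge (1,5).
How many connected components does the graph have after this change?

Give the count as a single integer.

Initial component count: 1
Add (1,5): endpoints already in same component. Count unchanged: 1.
New component count: 1

Answer: 1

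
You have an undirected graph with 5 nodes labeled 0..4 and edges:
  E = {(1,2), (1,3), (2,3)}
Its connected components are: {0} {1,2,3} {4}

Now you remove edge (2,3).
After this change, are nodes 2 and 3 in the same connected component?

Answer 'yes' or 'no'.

Answer: yes

Derivation:
Initial components: {0} {1,2,3} {4}
Removing edge (2,3): not a bridge — component count unchanged at 3.
New components: {0} {1,2,3} {4}
Are 2 and 3 in the same component? yes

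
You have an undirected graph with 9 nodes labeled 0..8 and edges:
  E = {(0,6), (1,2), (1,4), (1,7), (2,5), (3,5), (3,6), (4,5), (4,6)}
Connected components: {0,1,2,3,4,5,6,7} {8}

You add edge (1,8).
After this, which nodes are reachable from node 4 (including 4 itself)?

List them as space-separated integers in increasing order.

Answer: 0 1 2 3 4 5 6 7 8

Derivation:
Before: nodes reachable from 4: {0,1,2,3,4,5,6,7}
Adding (1,8): merges 4's component with another. Reachability grows.
After: nodes reachable from 4: {0,1,2,3,4,5,6,7,8}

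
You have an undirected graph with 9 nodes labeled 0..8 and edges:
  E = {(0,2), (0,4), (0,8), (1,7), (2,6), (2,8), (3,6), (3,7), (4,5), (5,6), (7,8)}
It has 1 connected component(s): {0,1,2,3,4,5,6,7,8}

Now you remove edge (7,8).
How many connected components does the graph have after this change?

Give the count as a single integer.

Answer: 1

Derivation:
Initial component count: 1
Remove (7,8): not a bridge. Count unchanged: 1.
  After removal, components: {0,1,2,3,4,5,6,7,8}
New component count: 1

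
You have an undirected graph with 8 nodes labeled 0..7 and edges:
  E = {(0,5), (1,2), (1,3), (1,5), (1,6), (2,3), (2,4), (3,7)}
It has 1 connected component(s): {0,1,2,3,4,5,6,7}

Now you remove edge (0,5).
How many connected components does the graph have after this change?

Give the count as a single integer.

Initial component count: 1
Remove (0,5): it was a bridge. Count increases: 1 -> 2.
  After removal, components: {0} {1,2,3,4,5,6,7}
New component count: 2

Answer: 2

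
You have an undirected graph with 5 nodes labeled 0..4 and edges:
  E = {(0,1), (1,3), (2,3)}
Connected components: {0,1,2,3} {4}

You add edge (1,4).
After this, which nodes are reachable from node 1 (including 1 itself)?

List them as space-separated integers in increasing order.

Before: nodes reachable from 1: {0,1,2,3}
Adding (1,4): merges 1's component with another. Reachability grows.
After: nodes reachable from 1: {0,1,2,3,4}

Answer: 0 1 2 3 4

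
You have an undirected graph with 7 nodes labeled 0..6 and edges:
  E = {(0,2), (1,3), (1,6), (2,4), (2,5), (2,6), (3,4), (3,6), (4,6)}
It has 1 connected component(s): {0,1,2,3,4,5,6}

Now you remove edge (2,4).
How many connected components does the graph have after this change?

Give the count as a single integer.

Initial component count: 1
Remove (2,4): not a bridge. Count unchanged: 1.
  After removal, components: {0,1,2,3,4,5,6}
New component count: 1

Answer: 1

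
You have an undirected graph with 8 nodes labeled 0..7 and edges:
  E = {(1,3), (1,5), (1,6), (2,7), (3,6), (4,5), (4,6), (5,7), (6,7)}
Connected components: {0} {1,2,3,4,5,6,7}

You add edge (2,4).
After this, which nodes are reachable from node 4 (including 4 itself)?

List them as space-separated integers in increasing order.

Before: nodes reachable from 4: {1,2,3,4,5,6,7}
Adding (2,4): both endpoints already in same component. Reachability from 4 unchanged.
After: nodes reachable from 4: {1,2,3,4,5,6,7}

Answer: 1 2 3 4 5 6 7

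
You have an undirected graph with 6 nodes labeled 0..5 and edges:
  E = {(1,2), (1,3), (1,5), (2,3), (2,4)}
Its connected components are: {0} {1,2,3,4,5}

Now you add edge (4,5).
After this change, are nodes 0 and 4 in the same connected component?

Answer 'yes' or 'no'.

Initial components: {0} {1,2,3,4,5}
Adding edge (4,5): both already in same component {1,2,3,4,5}. No change.
New components: {0} {1,2,3,4,5}
Are 0 and 4 in the same component? no

Answer: no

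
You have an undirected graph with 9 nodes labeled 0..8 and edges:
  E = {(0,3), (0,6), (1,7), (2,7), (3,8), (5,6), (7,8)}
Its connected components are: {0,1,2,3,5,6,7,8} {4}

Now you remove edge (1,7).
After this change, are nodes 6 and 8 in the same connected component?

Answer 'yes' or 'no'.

Initial components: {0,1,2,3,5,6,7,8} {4}
Removing edge (1,7): it was a bridge — component count 2 -> 3.
New components: {0,2,3,5,6,7,8} {1} {4}
Are 6 and 8 in the same component? yes

Answer: yes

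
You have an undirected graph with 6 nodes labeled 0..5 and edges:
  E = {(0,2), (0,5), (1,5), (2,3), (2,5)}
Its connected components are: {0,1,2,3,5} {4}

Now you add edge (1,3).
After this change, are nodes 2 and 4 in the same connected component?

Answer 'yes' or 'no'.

Answer: no

Derivation:
Initial components: {0,1,2,3,5} {4}
Adding edge (1,3): both already in same component {0,1,2,3,5}. No change.
New components: {0,1,2,3,5} {4}
Are 2 and 4 in the same component? no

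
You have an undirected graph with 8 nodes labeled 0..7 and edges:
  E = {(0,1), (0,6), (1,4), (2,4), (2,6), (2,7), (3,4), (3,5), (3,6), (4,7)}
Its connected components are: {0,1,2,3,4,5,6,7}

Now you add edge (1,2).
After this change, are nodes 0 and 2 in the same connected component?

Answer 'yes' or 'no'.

Initial components: {0,1,2,3,4,5,6,7}
Adding edge (1,2): both already in same component {0,1,2,3,4,5,6,7}. No change.
New components: {0,1,2,3,4,5,6,7}
Are 0 and 2 in the same component? yes

Answer: yes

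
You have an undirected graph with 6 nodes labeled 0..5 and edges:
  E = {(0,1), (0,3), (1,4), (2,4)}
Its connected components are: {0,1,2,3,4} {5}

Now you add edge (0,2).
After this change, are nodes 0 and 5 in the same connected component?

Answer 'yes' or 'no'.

Initial components: {0,1,2,3,4} {5}
Adding edge (0,2): both already in same component {0,1,2,3,4}. No change.
New components: {0,1,2,3,4} {5}
Are 0 and 5 in the same component? no

Answer: no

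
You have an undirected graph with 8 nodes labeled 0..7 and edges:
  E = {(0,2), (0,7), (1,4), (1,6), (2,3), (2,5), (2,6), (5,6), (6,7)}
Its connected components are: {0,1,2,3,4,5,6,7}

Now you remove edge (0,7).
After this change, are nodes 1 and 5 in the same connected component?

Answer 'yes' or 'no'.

Initial components: {0,1,2,3,4,5,6,7}
Removing edge (0,7): not a bridge — component count unchanged at 1.
New components: {0,1,2,3,4,5,6,7}
Are 1 and 5 in the same component? yes

Answer: yes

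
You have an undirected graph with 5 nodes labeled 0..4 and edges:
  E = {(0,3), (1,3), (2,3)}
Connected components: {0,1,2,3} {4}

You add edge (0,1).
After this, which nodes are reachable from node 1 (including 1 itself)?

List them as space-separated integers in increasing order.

Answer: 0 1 2 3

Derivation:
Before: nodes reachable from 1: {0,1,2,3}
Adding (0,1): both endpoints already in same component. Reachability from 1 unchanged.
After: nodes reachable from 1: {0,1,2,3}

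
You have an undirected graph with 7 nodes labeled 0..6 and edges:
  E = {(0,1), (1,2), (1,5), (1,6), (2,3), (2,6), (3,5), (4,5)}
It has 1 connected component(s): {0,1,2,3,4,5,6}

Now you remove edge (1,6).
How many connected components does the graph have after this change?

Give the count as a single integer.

Initial component count: 1
Remove (1,6): not a bridge. Count unchanged: 1.
  After removal, components: {0,1,2,3,4,5,6}
New component count: 1

Answer: 1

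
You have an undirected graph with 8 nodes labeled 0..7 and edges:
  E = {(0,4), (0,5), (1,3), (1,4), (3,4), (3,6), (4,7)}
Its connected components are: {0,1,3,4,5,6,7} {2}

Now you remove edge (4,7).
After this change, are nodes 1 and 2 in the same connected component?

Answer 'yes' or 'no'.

Initial components: {0,1,3,4,5,6,7} {2}
Removing edge (4,7): it was a bridge — component count 2 -> 3.
New components: {0,1,3,4,5,6} {2} {7}
Are 1 and 2 in the same component? no

Answer: no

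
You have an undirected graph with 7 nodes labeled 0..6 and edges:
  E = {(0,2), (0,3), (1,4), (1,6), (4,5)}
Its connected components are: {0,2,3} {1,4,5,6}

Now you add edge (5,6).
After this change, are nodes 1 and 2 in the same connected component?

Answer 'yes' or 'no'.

Initial components: {0,2,3} {1,4,5,6}
Adding edge (5,6): both already in same component {1,4,5,6}. No change.
New components: {0,2,3} {1,4,5,6}
Are 1 and 2 in the same component? no

Answer: no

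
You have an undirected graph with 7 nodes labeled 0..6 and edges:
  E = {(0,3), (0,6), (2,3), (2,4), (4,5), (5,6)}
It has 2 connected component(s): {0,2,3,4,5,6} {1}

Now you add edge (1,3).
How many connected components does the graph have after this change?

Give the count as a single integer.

Initial component count: 2
Add (1,3): merges two components. Count decreases: 2 -> 1.
New component count: 1

Answer: 1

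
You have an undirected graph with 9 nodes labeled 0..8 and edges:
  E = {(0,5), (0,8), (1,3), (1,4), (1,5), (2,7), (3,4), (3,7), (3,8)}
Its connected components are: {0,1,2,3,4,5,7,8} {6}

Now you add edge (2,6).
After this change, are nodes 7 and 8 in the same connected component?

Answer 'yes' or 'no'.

Answer: yes

Derivation:
Initial components: {0,1,2,3,4,5,7,8} {6}
Adding edge (2,6): merges {0,1,2,3,4,5,7,8} and {6}.
New components: {0,1,2,3,4,5,6,7,8}
Are 7 and 8 in the same component? yes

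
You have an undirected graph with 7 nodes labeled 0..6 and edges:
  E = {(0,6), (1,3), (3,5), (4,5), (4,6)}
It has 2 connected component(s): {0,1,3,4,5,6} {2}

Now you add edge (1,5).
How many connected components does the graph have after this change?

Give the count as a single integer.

Initial component count: 2
Add (1,5): endpoints already in same component. Count unchanged: 2.
New component count: 2

Answer: 2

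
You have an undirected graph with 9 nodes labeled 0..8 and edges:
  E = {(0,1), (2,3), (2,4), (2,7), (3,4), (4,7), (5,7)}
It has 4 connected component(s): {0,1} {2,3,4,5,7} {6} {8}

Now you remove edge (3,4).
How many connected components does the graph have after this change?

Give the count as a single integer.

Initial component count: 4
Remove (3,4): not a bridge. Count unchanged: 4.
  After removal, components: {0,1} {2,3,4,5,7} {6} {8}
New component count: 4

Answer: 4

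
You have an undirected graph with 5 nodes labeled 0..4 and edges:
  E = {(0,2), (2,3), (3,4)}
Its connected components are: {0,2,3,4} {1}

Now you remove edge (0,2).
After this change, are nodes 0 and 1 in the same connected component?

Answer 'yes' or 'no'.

Initial components: {0,2,3,4} {1}
Removing edge (0,2): it was a bridge — component count 2 -> 3.
New components: {0} {1} {2,3,4}
Are 0 and 1 in the same component? no

Answer: no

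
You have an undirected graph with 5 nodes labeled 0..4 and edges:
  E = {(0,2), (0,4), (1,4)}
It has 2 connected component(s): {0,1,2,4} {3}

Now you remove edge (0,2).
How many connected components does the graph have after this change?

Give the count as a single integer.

Initial component count: 2
Remove (0,2): it was a bridge. Count increases: 2 -> 3.
  After removal, components: {0,1,4} {2} {3}
New component count: 3

Answer: 3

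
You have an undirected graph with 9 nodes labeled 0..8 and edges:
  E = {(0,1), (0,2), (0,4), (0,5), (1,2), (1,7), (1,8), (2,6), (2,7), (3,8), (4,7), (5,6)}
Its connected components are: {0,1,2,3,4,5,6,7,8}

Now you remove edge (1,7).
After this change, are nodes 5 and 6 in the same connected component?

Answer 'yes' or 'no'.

Answer: yes

Derivation:
Initial components: {0,1,2,3,4,5,6,7,8}
Removing edge (1,7): not a bridge — component count unchanged at 1.
New components: {0,1,2,3,4,5,6,7,8}
Are 5 and 6 in the same component? yes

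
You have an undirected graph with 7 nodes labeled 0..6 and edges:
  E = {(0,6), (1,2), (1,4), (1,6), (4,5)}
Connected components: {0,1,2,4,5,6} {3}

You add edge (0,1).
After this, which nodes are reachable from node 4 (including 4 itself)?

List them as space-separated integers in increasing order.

Answer: 0 1 2 4 5 6

Derivation:
Before: nodes reachable from 4: {0,1,2,4,5,6}
Adding (0,1): both endpoints already in same component. Reachability from 4 unchanged.
After: nodes reachable from 4: {0,1,2,4,5,6}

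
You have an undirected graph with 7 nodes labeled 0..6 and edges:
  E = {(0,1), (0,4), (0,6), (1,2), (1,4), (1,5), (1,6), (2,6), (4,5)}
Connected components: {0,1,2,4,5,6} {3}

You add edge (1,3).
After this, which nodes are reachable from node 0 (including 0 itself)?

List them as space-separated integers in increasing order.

Before: nodes reachable from 0: {0,1,2,4,5,6}
Adding (1,3): merges 0's component with another. Reachability grows.
After: nodes reachable from 0: {0,1,2,3,4,5,6}

Answer: 0 1 2 3 4 5 6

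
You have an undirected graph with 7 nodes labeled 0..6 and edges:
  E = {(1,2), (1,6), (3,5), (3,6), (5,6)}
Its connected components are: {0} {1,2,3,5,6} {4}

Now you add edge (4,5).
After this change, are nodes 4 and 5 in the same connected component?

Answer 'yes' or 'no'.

Initial components: {0} {1,2,3,5,6} {4}
Adding edge (4,5): merges {4} and {1,2,3,5,6}.
New components: {0} {1,2,3,4,5,6}
Are 4 and 5 in the same component? yes

Answer: yes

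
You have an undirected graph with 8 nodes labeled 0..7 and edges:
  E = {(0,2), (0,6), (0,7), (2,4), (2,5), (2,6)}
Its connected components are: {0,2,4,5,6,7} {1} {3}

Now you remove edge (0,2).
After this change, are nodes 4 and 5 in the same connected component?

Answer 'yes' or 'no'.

Initial components: {0,2,4,5,6,7} {1} {3}
Removing edge (0,2): not a bridge — component count unchanged at 3.
New components: {0,2,4,5,6,7} {1} {3}
Are 4 and 5 in the same component? yes

Answer: yes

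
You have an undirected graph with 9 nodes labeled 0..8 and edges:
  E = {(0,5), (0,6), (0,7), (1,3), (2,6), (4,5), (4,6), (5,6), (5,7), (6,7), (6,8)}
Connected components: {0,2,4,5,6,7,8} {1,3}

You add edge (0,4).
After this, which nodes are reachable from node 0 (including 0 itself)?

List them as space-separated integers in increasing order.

Answer: 0 2 4 5 6 7 8

Derivation:
Before: nodes reachable from 0: {0,2,4,5,6,7,8}
Adding (0,4): both endpoints already in same component. Reachability from 0 unchanged.
After: nodes reachable from 0: {0,2,4,5,6,7,8}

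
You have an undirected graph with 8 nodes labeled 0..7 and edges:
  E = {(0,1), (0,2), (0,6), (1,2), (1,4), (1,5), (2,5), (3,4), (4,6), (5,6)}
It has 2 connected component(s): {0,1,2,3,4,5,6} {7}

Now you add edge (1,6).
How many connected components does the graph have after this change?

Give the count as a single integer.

Answer: 2

Derivation:
Initial component count: 2
Add (1,6): endpoints already in same component. Count unchanged: 2.
New component count: 2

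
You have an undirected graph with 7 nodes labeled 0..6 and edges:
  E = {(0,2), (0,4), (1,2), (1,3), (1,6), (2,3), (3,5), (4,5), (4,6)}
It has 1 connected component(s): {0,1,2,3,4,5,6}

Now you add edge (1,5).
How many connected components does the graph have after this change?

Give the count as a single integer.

Initial component count: 1
Add (1,5): endpoints already in same component. Count unchanged: 1.
New component count: 1

Answer: 1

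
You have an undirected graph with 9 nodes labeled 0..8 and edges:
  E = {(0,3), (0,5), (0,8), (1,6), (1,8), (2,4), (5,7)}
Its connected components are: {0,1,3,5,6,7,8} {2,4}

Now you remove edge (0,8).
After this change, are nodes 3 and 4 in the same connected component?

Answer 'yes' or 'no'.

Answer: no

Derivation:
Initial components: {0,1,3,5,6,7,8} {2,4}
Removing edge (0,8): it was a bridge — component count 2 -> 3.
New components: {0,3,5,7} {1,6,8} {2,4}
Are 3 and 4 in the same component? no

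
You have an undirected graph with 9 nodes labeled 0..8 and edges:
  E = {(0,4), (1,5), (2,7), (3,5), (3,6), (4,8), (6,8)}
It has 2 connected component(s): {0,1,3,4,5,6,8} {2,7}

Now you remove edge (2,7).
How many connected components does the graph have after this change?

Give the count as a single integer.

Answer: 3

Derivation:
Initial component count: 2
Remove (2,7): it was a bridge. Count increases: 2 -> 3.
  After removal, components: {0,1,3,4,5,6,8} {2} {7}
New component count: 3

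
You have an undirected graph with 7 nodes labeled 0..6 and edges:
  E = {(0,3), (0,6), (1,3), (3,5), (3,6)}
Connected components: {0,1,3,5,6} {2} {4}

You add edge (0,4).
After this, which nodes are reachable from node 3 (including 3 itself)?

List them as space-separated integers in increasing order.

Answer: 0 1 3 4 5 6

Derivation:
Before: nodes reachable from 3: {0,1,3,5,6}
Adding (0,4): merges 3's component with another. Reachability grows.
After: nodes reachable from 3: {0,1,3,4,5,6}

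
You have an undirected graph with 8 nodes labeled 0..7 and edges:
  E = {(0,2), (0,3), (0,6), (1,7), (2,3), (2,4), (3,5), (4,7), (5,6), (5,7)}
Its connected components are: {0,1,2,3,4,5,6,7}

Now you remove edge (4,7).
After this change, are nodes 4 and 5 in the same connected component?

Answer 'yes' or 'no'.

Answer: yes

Derivation:
Initial components: {0,1,2,3,4,5,6,7}
Removing edge (4,7): not a bridge — component count unchanged at 1.
New components: {0,1,2,3,4,5,6,7}
Are 4 and 5 in the same component? yes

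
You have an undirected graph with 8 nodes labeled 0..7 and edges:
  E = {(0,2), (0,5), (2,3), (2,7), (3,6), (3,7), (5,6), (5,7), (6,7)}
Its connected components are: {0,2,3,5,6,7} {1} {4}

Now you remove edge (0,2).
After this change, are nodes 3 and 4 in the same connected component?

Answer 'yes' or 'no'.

Initial components: {0,2,3,5,6,7} {1} {4}
Removing edge (0,2): not a bridge — component count unchanged at 3.
New components: {0,2,3,5,6,7} {1} {4}
Are 3 and 4 in the same component? no

Answer: no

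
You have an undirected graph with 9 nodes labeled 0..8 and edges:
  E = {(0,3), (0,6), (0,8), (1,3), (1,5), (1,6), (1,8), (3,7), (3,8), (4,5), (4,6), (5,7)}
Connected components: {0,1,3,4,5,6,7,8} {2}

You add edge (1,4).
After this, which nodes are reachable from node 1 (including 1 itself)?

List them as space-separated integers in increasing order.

Answer: 0 1 3 4 5 6 7 8

Derivation:
Before: nodes reachable from 1: {0,1,3,4,5,6,7,8}
Adding (1,4): both endpoints already in same component. Reachability from 1 unchanged.
After: nodes reachable from 1: {0,1,3,4,5,6,7,8}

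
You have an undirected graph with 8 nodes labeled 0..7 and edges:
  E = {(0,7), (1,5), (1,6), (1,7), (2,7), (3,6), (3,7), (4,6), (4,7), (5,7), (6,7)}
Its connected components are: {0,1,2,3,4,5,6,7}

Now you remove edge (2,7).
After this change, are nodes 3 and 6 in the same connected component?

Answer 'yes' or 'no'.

Initial components: {0,1,2,3,4,5,6,7}
Removing edge (2,7): it was a bridge — component count 1 -> 2.
New components: {0,1,3,4,5,6,7} {2}
Are 3 and 6 in the same component? yes

Answer: yes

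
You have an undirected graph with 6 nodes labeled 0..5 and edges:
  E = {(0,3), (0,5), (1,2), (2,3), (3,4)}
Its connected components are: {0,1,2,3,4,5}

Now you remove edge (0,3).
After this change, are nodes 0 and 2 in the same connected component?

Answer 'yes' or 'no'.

Initial components: {0,1,2,3,4,5}
Removing edge (0,3): it was a bridge — component count 1 -> 2.
New components: {0,5} {1,2,3,4}
Are 0 and 2 in the same component? no

Answer: no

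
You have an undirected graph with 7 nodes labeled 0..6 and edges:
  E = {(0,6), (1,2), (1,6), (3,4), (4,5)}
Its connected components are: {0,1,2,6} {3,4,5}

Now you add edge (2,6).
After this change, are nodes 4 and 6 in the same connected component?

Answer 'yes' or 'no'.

Answer: no

Derivation:
Initial components: {0,1,2,6} {3,4,5}
Adding edge (2,6): both already in same component {0,1,2,6}. No change.
New components: {0,1,2,6} {3,4,5}
Are 4 and 6 in the same component? no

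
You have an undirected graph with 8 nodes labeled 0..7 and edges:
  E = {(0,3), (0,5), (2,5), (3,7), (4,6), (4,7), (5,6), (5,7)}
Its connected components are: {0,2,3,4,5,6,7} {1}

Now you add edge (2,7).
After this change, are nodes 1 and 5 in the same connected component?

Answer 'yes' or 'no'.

Answer: no

Derivation:
Initial components: {0,2,3,4,5,6,7} {1}
Adding edge (2,7): both already in same component {0,2,3,4,5,6,7}. No change.
New components: {0,2,3,4,5,6,7} {1}
Are 1 and 5 in the same component? no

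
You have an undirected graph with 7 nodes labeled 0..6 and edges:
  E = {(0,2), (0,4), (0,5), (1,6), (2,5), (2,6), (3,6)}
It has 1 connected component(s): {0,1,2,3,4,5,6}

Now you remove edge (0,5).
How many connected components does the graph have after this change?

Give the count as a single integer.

Initial component count: 1
Remove (0,5): not a bridge. Count unchanged: 1.
  After removal, components: {0,1,2,3,4,5,6}
New component count: 1

Answer: 1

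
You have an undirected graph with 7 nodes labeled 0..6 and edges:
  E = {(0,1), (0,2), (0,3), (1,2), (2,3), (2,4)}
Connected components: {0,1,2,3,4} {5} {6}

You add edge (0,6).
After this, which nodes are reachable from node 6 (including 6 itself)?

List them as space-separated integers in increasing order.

Answer: 0 1 2 3 4 6

Derivation:
Before: nodes reachable from 6: {6}
Adding (0,6): merges 6's component with another. Reachability grows.
After: nodes reachable from 6: {0,1,2,3,4,6}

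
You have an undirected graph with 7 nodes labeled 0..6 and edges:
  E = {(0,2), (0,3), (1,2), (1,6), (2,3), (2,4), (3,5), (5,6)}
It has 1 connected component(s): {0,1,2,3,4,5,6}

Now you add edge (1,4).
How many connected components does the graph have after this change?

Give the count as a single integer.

Initial component count: 1
Add (1,4): endpoints already in same component. Count unchanged: 1.
New component count: 1

Answer: 1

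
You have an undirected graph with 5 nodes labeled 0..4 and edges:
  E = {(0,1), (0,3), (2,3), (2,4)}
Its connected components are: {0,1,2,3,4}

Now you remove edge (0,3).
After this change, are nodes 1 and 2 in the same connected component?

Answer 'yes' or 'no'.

Initial components: {0,1,2,3,4}
Removing edge (0,3): it was a bridge — component count 1 -> 2.
New components: {0,1} {2,3,4}
Are 1 and 2 in the same component? no

Answer: no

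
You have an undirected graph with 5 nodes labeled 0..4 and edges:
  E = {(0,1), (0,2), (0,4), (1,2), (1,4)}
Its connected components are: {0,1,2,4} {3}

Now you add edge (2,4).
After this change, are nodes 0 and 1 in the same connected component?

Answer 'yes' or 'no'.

Initial components: {0,1,2,4} {3}
Adding edge (2,4): both already in same component {0,1,2,4}. No change.
New components: {0,1,2,4} {3}
Are 0 and 1 in the same component? yes

Answer: yes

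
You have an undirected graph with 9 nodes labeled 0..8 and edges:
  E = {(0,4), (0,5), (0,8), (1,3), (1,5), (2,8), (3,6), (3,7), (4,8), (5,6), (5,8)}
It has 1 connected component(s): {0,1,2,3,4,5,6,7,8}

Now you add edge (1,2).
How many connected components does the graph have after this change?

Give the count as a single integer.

Answer: 1

Derivation:
Initial component count: 1
Add (1,2): endpoints already in same component. Count unchanged: 1.
New component count: 1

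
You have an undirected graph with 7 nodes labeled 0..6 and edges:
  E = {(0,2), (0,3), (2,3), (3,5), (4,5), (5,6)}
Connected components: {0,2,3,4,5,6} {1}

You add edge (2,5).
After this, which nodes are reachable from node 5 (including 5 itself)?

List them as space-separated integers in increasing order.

Before: nodes reachable from 5: {0,2,3,4,5,6}
Adding (2,5): both endpoints already in same component. Reachability from 5 unchanged.
After: nodes reachable from 5: {0,2,3,4,5,6}

Answer: 0 2 3 4 5 6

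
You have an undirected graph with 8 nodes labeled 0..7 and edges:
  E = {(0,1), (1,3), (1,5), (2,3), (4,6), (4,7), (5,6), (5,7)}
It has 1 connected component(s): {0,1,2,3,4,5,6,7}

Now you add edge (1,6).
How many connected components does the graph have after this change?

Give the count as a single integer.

Initial component count: 1
Add (1,6): endpoints already in same component. Count unchanged: 1.
New component count: 1

Answer: 1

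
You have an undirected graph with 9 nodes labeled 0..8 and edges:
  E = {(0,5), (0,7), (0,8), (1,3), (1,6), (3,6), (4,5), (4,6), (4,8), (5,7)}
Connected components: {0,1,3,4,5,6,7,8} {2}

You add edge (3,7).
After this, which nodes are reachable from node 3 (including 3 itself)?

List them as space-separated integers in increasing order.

Before: nodes reachable from 3: {0,1,3,4,5,6,7,8}
Adding (3,7): both endpoints already in same component. Reachability from 3 unchanged.
After: nodes reachable from 3: {0,1,3,4,5,6,7,8}

Answer: 0 1 3 4 5 6 7 8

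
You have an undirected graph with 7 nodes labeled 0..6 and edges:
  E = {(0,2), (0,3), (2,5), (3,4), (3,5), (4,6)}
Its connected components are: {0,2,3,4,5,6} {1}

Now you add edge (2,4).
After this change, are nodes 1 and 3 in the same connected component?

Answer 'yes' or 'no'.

Initial components: {0,2,3,4,5,6} {1}
Adding edge (2,4): both already in same component {0,2,3,4,5,6}. No change.
New components: {0,2,3,4,5,6} {1}
Are 1 and 3 in the same component? no

Answer: no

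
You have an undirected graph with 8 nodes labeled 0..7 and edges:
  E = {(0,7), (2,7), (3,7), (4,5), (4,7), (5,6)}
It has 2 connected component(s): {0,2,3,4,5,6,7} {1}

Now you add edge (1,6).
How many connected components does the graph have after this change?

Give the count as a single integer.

Answer: 1

Derivation:
Initial component count: 2
Add (1,6): merges two components. Count decreases: 2 -> 1.
New component count: 1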